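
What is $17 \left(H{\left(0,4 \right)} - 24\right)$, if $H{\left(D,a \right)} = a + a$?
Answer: $-272$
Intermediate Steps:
$H{\left(D,a \right)} = 2 a$
$17 \left(H{\left(0,4 \right)} - 24\right) = 17 \left(2 \cdot 4 - 24\right) = 17 \left(8 - 24\right) = 17 \left(-16\right) = -272$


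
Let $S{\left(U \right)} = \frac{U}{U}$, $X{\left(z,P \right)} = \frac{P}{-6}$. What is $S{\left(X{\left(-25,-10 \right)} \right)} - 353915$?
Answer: $-353914$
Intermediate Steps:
$X{\left(z,P \right)} = - \frac{P}{6}$ ($X{\left(z,P \right)} = P \left(- \frac{1}{6}\right) = - \frac{P}{6}$)
$S{\left(U \right)} = 1$
$S{\left(X{\left(-25,-10 \right)} \right)} - 353915 = 1 - 353915 = -353914$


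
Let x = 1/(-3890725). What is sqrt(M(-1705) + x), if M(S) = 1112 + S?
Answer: I*sqrt(359067217283454)/778145 ≈ 24.352*I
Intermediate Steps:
x = -1/3890725 ≈ -2.5702e-7
sqrt(M(-1705) + x) = sqrt((1112 - 1705) - 1/3890725) = sqrt(-593 - 1/3890725) = sqrt(-2307199926/3890725) = I*sqrt(359067217283454)/778145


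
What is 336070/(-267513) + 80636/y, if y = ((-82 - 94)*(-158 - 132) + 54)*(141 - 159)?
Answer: -27554339059/20502463833 ≈ -1.3440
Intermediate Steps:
y = -919692 (y = (-176*(-290) + 54)*(-18) = (51040 + 54)*(-18) = 51094*(-18) = -919692)
336070/(-267513) + 80636/y = 336070/(-267513) + 80636/(-919692) = 336070*(-1/267513) + 80636*(-1/919692) = -336070/267513 - 20159/229923 = -27554339059/20502463833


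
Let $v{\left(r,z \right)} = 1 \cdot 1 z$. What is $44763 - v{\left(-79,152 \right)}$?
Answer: $44611$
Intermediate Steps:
$v{\left(r,z \right)} = z$ ($v{\left(r,z \right)} = 1 z = z$)
$44763 - v{\left(-79,152 \right)} = 44763 - 152 = 44611$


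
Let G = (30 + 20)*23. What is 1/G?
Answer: 1/1150 ≈ 0.00086956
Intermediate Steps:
G = 1150 (G = 50*23 = 1150)
1/G = 1/1150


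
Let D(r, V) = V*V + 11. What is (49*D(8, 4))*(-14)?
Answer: -18522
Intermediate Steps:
D(r, V) = 11 + V**2 (D(r, V) = V**2 + 11 = 11 + V**2)
(49*D(8, 4))*(-14) = (49*(11 + 4**2))*(-14) = (49*(11 + 16))*(-14) = (49*27)*(-14) = 1323*(-14) = -18522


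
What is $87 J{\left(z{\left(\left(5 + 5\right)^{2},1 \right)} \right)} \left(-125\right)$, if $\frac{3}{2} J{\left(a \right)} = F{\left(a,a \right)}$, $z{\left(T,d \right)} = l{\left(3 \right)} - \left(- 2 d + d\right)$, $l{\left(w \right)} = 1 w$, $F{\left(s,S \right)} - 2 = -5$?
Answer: $21750$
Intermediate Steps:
$F{\left(s,S \right)} = -3$ ($F{\left(s,S \right)} = 2 - 5 = -3$)
$l{\left(w \right)} = w$
$z{\left(T,d \right)} = 3 + d$ ($z{\left(T,d \right)} = 3 - \left(- 2 d + d\right) = 3 - - d = 3 + d$)
$J{\left(a \right)} = -2$ ($J{\left(a \right)} = \frac{2}{3} \left(-3\right) = -2$)
$87 J{\left(z{\left(\left(5 + 5\right)^{2},1 \right)} \right)} \left(-125\right) = 87 \left(-2\right) \left(-125\right) = \left(-174\right) \left(-125\right) = 21750$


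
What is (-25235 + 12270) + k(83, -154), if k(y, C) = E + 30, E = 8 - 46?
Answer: -12973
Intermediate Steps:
E = -38
k(y, C) = -8 (k(y, C) = -38 + 30 = -8)
(-25235 + 12270) + k(83, -154) = (-25235 + 12270) - 8 = -12965 - 8 = -12973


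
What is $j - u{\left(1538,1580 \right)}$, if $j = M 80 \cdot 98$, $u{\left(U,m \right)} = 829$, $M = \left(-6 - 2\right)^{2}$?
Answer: $500931$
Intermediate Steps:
$M = 64$ ($M = \left(-8\right)^{2} = 64$)
$j = 501760$ ($j = 64 \cdot 80 \cdot 98 = 5120 \cdot 98 = 501760$)
$j - u{\left(1538,1580 \right)} = 501760 - 829 = 500931$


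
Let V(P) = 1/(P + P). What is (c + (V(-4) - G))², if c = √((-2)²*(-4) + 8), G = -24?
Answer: 35969/64 + 191*I*√2/2 ≈ 562.02 + 135.06*I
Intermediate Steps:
V(P) = 1/(2*P)
c = 2*I*√2 (c = √(4*(-4) + 8) = √(-16 + 8) = √(-8) = 2*I*√2 ≈ 2.8284*I)
(c + (V(-4) - G))² = (2*I*√2 + ((½)/(-4) - 1*(-24)))² = (2*I*√2 + ((½)*(-¼) + 24))² = (2*I*√2 + (-⅛ + 24))² = (2*I*√2 + 191/8)² = (191/8 + 2*I*√2)²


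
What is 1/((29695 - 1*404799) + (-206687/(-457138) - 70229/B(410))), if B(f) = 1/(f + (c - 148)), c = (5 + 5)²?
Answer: -457138/11793246831589 ≈ -3.8763e-8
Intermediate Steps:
c = 100 (c = 10² = 100)
B(f) = 1/(-48 + f) (B(f) = 1/(f + (100 - 148)) = 1/(f - 48) = 1/(-48 + f))
1/((29695 - 1*404799) + (-206687/(-457138) - 70229/B(410))) = 1/((29695 - 1*404799) + (-206687/(-457138) - 70229/(1/(-48 + 410)))) = 1/((29695 - 404799) + (-206687*(-1/457138) - 70229/(1/362))) = 1/(-375104 + (206687/457138 - 70229/1/362)) = 1/(-375104 + (206687/457138 - 70229*362)) = 1/(-375104 + (206687/457138 - 25422898)) = 1/(-375104 - 11621772539237/457138) = 1/(-11793246831589/457138) = -457138/11793246831589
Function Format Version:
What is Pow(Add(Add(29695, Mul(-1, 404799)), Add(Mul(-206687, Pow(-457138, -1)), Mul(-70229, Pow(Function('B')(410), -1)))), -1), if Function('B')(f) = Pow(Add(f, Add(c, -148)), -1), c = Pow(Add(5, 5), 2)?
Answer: Rational(-457138, 11793246831589) ≈ -3.8763e-8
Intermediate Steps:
c = 100 (c = Pow(10, 2) = 100)
Function('B')(f) = Pow(Add(-48, f), -1) (Function('B')(f) = Pow(Add(f, Add(100, -148)), -1) = Pow(Add(f, -48), -1) = Pow(Add(-48, f), -1))
Pow(Add(Add(29695, Mul(-1, 404799)), Add(Mul(-206687, Pow(-457138, -1)), Mul(-70229, Pow(Function('B')(410), -1)))), -1) = Pow(Add(Add(29695, Mul(-1, 404799)), Add(Mul(-206687, Pow(-457138, -1)), Mul(-70229, Pow(Pow(Add(-48, 410), -1), -1)))), -1) = Pow(Add(Add(29695, -404799), Add(Mul(-206687, Rational(-1, 457138)), Mul(-70229, Pow(Pow(362, -1), -1)))), -1) = Pow(Add(-375104, Add(Rational(206687, 457138), Mul(-70229, Pow(Rational(1, 362), -1)))), -1) = Pow(Add(-375104, Add(Rational(206687, 457138), Mul(-70229, 362))), -1) = Pow(Add(-375104, Add(Rational(206687, 457138), -25422898)), -1) = Pow(Add(-375104, Rational(-11621772539237, 457138)), -1) = Pow(Rational(-11793246831589, 457138), -1) = Rational(-457138, 11793246831589)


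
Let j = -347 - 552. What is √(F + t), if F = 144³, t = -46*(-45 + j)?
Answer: 4*√189338 ≈ 1740.5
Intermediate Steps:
j = -899
t = 43424 (t = -46*(-45 - 899) = -46*(-944) = 43424)
F = 2985984
√(F + t) = √(2985984 + 43424) = √3029408 = 4*√189338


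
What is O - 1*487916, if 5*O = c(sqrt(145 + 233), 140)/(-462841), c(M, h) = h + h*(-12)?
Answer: -225827529048/462841 ≈ -4.8792e+5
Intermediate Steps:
c(M, h) = -11*h (c(M, h) = h - 12*h = -11*h)
O = 308/462841 (O = (-11*140/(-462841))/5 = (-1540*(-1/462841))/5 = (1/5)*(1540/462841) = 308/462841 ≈ 0.00066546)
O - 1*487916 = 308/462841 - 1*487916 = 308/462841 - 487916 = -225827529048/462841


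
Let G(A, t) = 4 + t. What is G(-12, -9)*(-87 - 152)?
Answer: 1195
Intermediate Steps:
G(-12, -9)*(-87 - 152) = (4 - 9)*(-87 - 152) = -5*(-239) = 1195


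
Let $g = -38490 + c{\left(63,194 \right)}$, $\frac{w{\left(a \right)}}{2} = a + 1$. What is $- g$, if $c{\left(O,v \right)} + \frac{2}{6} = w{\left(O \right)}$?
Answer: $\frac{115087}{3} \approx 38362.0$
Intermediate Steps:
$w{\left(a \right)} = 2 + 2 a$ ($w{\left(a \right)} = 2 \left(a + 1\right) = 2 \left(1 + a\right) = 2 + 2 a$)
$c{\left(O,v \right)} = \frac{5}{3} + 2 O$ ($c{\left(O,v \right)} = - \frac{1}{3} + \left(2 + 2 O\right) = \frac{5}{3} + 2 O$)
$g = - \frac{115087}{3}$ ($g = -38490 + \left(\frac{5}{3} + 2 \cdot 63\right) = -38490 + \left(\frac{5}{3} + 126\right) = -38490 + \frac{383}{3} = - \frac{115087}{3} \approx -38362.0$)
$- g = \left(-1\right) \left(- \frac{115087}{3}\right) = \frac{115087}{3}$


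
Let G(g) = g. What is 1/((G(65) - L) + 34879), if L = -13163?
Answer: 1/48107 ≈ 2.0787e-5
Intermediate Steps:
1/((G(65) - L) + 34879) = 1/((65 - 1*(-13163)) + 34879) = 1/((65 + 13163) + 34879) = 1/(13228 + 34879) = 1/48107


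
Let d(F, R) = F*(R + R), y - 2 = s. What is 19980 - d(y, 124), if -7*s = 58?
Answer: 150772/7 ≈ 21539.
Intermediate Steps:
s = -58/7 (s = -⅐*58 = -58/7 ≈ -8.2857)
y = -44/7 (y = 2 - 58/7 = -44/7 ≈ -6.2857)
d(F, R) = 2*F*R (d(F, R) = F*(2*R) = 2*F*R)
19980 - d(y, 124) = 19980 - 2*(-44)*124/7 = 19980 - 1*(-10912/7) = 19980 + 10912/7 = 150772/7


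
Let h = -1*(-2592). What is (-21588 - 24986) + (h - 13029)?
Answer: -57011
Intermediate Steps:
h = 2592
(-21588 - 24986) + (h - 13029) = (-21588 - 24986) + (2592 - 13029) = -46574 - 10437 = -57011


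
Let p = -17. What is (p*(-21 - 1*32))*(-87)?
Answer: -78387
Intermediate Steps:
(p*(-21 - 1*32))*(-87) = -17*(-21 - 1*32)*(-87) = -17*(-21 - 32)*(-87) = -17*(-53)*(-87) = 901*(-87) = -78387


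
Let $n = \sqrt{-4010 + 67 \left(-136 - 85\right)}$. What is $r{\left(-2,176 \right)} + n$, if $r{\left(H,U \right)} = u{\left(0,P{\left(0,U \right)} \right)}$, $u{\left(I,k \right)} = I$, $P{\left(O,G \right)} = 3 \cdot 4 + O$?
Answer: $i \sqrt{18817} \approx 137.18 i$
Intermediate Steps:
$P{\left(O,G \right)} = 12 + O$
$r{\left(H,U \right)} = 0$
$n = i \sqrt{18817}$ ($n = \sqrt{-4010 + 67 \left(-136 - 85\right)} = \sqrt{-4010 + 67 \left(-221\right)} = \sqrt{-4010 - 14807} = \sqrt{-18817} = i \sqrt{18817} \approx 137.18 i$)
$r{\left(-2,176 \right)} + n = 0 + i \sqrt{18817} = i \sqrt{18817}$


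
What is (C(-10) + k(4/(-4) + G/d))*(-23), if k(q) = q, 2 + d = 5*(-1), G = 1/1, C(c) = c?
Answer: 1794/7 ≈ 256.29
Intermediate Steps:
G = 1
d = -7 (d = -2 + 5*(-1) = -2 - 5 = -7)
(C(-10) + k(4/(-4) + G/d))*(-23) = (-10 + (4/(-4) + 1/(-7)))*(-23) = (-10 + (4*(-¼) + 1*(-⅐)))*(-23) = (-10 + (-1 - ⅐))*(-23) = (-10 - 8/7)*(-23) = -78/7*(-23) = 1794/7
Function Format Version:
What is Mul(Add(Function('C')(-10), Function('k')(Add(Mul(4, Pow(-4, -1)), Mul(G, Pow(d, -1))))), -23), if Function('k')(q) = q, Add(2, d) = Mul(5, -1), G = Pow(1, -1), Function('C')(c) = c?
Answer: Rational(1794, 7) ≈ 256.29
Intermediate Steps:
G = 1
d = -7 (d = Add(-2, Mul(5, -1)) = Add(-2, -5) = -7)
Mul(Add(Function('C')(-10), Function('k')(Add(Mul(4, Pow(-4, -1)), Mul(G, Pow(d, -1))))), -23) = Mul(Add(-10, Add(Mul(4, Pow(-4, -1)), Mul(1, Pow(-7, -1)))), -23) = Mul(Add(-10, Add(Mul(4, Rational(-1, 4)), Mul(1, Rational(-1, 7)))), -23) = Mul(Add(-10, Add(-1, Rational(-1, 7))), -23) = Mul(Add(-10, Rational(-8, 7)), -23) = Mul(Rational(-78, 7), -23) = Rational(1794, 7)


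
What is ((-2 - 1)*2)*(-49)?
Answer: 294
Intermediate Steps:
((-2 - 1)*2)*(-49) = -3*2*(-49) = -6*(-49) = 294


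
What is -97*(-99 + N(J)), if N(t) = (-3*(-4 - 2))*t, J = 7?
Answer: -2619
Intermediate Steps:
N(t) = 18*t (N(t) = (-3*(-6))*t = 18*t)
-97*(-99 + N(J)) = -97*(-99 + 18*7) = -97*(-99 + 126) = -97*27 = -2619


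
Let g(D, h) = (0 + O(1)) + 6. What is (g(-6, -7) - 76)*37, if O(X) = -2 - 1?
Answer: -2701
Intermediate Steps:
O(X) = -3
g(D, h) = 3 (g(D, h) = (0 - 3) + 6 = -3 + 6 = 3)
(g(-6, -7) - 76)*37 = (3 - 76)*37 = -73*37 = -2701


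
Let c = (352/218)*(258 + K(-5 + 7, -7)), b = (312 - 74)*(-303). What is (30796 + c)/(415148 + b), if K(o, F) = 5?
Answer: 1701526/18695353 ≈ 0.091013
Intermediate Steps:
b = -72114 (b = 238*(-303) = -72114)
c = 46288/109 (c = (352/218)*(258 + 5) = (352*(1/218))*263 = (176/109)*263 = 46288/109 ≈ 424.66)
(30796 + c)/(415148 + b) = (30796 + 46288/109)/(415148 - 72114) = (3403052/109)/343034 = (3403052/109)*(1/343034) = 1701526/18695353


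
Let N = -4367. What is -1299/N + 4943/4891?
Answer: 27939490/21358997 ≈ 1.3081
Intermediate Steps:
-1299/N + 4943/4891 = -1299/(-4367) + 4943/4891 = -1299*(-1/4367) + 4943*(1/4891) = 1299/4367 + 4943/4891 = 27939490/21358997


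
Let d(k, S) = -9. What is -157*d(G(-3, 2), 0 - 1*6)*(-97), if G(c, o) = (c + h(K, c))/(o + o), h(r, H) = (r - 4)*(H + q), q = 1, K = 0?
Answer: -137061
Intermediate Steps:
h(r, H) = (1 + H)*(-4 + r) (h(r, H) = (r - 4)*(H + 1) = (-4 + r)*(1 + H) = (1 + H)*(-4 + r))
G(c, o) = (-4 - 3*c)/(2*o) (G(c, o) = (c + (-4 + 0 - 4*c + c*0))/(o + o) = (c + (-4 + 0 - 4*c + 0))/((2*o)) = (c + (-4 - 4*c))*(1/(2*o)) = (-4 - 3*c)*(1/(2*o)) = (-4 - 3*c)/(2*o))
-157*d(G(-3, 2), 0 - 1*6)*(-97) = -157*(-9)*(-97) = 1413*(-97) = -137061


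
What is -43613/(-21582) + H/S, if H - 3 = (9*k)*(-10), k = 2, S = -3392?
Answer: 75877655/36603072 ≈ 2.0730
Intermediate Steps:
H = -177 (H = 3 + (9*2)*(-10) = 3 + 18*(-10) = 3 - 180 = -177)
-43613/(-21582) + H/S = -43613/(-21582) - 177/(-3392) = -43613*(-1/21582) - 177*(-1/3392) = 43613/21582 + 177/3392 = 75877655/36603072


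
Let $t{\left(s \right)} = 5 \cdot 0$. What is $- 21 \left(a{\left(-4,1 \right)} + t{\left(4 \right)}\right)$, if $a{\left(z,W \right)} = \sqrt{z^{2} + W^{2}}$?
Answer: $- 21 \sqrt{17} \approx -86.585$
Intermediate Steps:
$a{\left(z,W \right)} = \sqrt{W^{2} + z^{2}}$
$t{\left(s \right)} = 0$
$- 21 \left(a{\left(-4,1 \right)} + t{\left(4 \right)}\right) = - 21 \left(\sqrt{1^{2} + \left(-4\right)^{2}} + 0\right) = - 21 \left(\sqrt{1 + 16} + 0\right) = - 21 \left(\sqrt{17} + 0\right) = - 21 \sqrt{17}$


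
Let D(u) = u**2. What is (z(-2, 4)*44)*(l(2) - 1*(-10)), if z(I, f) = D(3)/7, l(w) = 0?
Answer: 3960/7 ≈ 565.71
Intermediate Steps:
z(I, f) = 9/7 (z(I, f) = 3**2/7 = 9*(1/7) = 9/7)
(z(-2, 4)*44)*(l(2) - 1*(-10)) = ((9/7)*44)*(0 - 1*(-10)) = 396*(0 + 10)/7 = (396/7)*10 = 3960/7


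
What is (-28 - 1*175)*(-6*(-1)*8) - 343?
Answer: -10087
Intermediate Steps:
(-28 - 1*175)*(-6*(-1)*8) - 343 = (-28 - 175)*(6*8) - 343 = -203*48 - 343 = -9744 - 343 = -10087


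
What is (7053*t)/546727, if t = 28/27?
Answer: 65828/4920543 ≈ 0.013378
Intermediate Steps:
t = 28/27 (t = 28*(1/27) = 28/27 ≈ 1.0370)
(7053*t)/546727 = (7053*(28/27))/546727 = (65828/9)*(1/546727) = 65828/4920543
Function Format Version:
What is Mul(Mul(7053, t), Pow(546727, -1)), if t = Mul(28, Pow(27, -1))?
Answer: Rational(65828, 4920543) ≈ 0.013378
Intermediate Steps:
t = Rational(28, 27) (t = Mul(28, Rational(1, 27)) = Rational(28, 27) ≈ 1.0370)
Mul(Mul(7053, t), Pow(546727, -1)) = Mul(Mul(7053, Rational(28, 27)), Pow(546727, -1)) = Mul(Rational(65828, 9), Rational(1, 546727)) = Rational(65828, 4920543)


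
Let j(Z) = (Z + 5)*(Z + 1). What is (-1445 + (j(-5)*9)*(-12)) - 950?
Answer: -2395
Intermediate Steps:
j(Z) = (1 + Z)*(5 + Z) (j(Z) = (5 + Z)*(1 + Z) = (1 + Z)*(5 + Z))
(-1445 + (j(-5)*9)*(-12)) - 950 = (-1445 + ((5 + (-5)² + 6*(-5))*9)*(-12)) - 950 = (-1445 + ((5 + 25 - 30)*9)*(-12)) - 950 = (-1445 + (0*9)*(-12)) - 950 = (-1445 + 0*(-12)) - 950 = (-1445 + 0) - 950 = -1445 - 950 = -2395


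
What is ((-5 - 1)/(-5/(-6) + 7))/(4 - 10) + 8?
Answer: 382/47 ≈ 8.1277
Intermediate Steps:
((-5 - 1)/(-5/(-6) + 7))/(4 - 10) + 8 = (-6/(-5*(-1/6) + 7))/(-6) + 8 = -(-1)/(5/6 + 7) + 8 = -(-1)/47/6 + 8 = -(-1)*6/47 + 8 = -1/6*(-36/47) + 8 = 6/47 + 8 = 382/47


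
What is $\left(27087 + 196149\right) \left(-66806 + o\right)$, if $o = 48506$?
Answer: $-4085218800$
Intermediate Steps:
$\left(27087 + 196149\right) \left(-66806 + o\right) = \left(27087 + 196149\right) \left(-66806 + 48506\right) = 223236 \left(-18300\right) = -4085218800$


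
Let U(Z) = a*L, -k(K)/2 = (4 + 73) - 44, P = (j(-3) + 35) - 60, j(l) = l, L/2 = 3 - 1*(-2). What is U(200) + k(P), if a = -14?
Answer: -206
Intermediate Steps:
L = 10 (L = 2*(3 - 1*(-2)) = 2*(3 + 2) = 2*5 = 10)
P = -28 (P = (-3 + 35) - 60 = 32 - 60 = -28)
k(K) = -66 (k(K) = -2*((4 + 73) - 44) = -2*(77 - 44) = -2*33 = -66)
U(Z) = -140 (U(Z) = -14*10 = -140)
U(200) + k(P) = -140 - 66 = -206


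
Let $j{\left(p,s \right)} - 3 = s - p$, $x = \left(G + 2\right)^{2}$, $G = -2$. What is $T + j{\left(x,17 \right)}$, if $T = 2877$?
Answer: $2897$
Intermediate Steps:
$x = 0$ ($x = \left(-2 + 2\right)^{2} = 0^{2} = 0$)
$j{\left(p,s \right)} = 3 + s - p$ ($j{\left(p,s \right)} = 3 - \left(p - s\right) = 3 + s - p$)
$T + j{\left(x,17 \right)} = 2877 + \left(3 + 17 - 0\right) = 2877 + \left(3 + 17 + 0\right) = 2877 + 20 = 2897$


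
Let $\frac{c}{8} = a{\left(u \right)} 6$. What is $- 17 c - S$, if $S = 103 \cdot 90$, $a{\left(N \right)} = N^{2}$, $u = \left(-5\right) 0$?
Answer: $-9270$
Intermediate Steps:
$u = 0$
$S = 9270$
$c = 0$ ($c = 8 \cdot 0^{2} \cdot 6 = 8 \cdot 0 \cdot 6 = 8 \cdot 0 = 0$)
$- 17 c - S = \left(-17\right) 0 - 9270 = 0 - 9270 = -9270$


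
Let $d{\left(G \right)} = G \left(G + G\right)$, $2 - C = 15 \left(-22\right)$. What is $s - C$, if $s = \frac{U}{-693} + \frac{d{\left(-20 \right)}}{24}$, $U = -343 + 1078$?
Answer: $- \frac{3297}{11} \approx -299.73$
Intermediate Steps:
$U = 735$
$C = 332$ ($C = 2 - 15 \left(-22\right) = 2 - -330 = 2 + 330 = 332$)
$d{\left(G \right)} = 2 G^{2}$ ($d{\left(G \right)} = G 2 G = 2 G^{2}$)
$s = \frac{355}{11}$ ($s = \frac{735}{-693} + \frac{2 \left(-20\right)^{2}}{24} = 735 \left(- \frac{1}{693}\right) + 2 \cdot 400 \cdot \frac{1}{24} = - \frac{35}{33} + 800 \cdot \frac{1}{24} = - \frac{35}{33} + \frac{100}{3} = \frac{355}{11} \approx 32.273$)
$s - C = \frac{355}{11} - 332 = - \frac{3297}{11}$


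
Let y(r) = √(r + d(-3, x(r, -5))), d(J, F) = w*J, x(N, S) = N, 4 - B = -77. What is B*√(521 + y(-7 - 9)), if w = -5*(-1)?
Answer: 81*√(521 + I*√31) ≈ 1848.9 + 9.879*I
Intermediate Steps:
B = 81 (B = 4 - 1*(-77) = 4 + 77 = 81)
w = 5
d(J, F) = 5*J
y(r) = √(-15 + r) (y(r) = √(r + 5*(-3)) = √(r - 15) = √(-15 + r))
B*√(521 + y(-7 - 9)) = 81*√(521 + √(-15 + (-7 - 9))) = 81*√(521 + √(-15 - 16)) = 81*√(521 + √(-31)) = 81*√(521 + I*√31)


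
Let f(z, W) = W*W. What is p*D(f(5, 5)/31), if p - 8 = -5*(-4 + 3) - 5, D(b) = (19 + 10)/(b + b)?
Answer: 3596/25 ≈ 143.84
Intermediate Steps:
f(z, W) = W²
D(b) = 29/(2*b) (D(b) = 29/((2*b)) = 29*(1/(2*b)) = 29/(2*b))
p = 8 (p = 8 + (-5*(-4 + 3) - 5) = 8 + (-5*(-1) - 5) = 8 + (5 - 5) = 8 + 0 = 8)
p*D(f(5, 5)/31) = 8*(29/(2*((5²/31)))) = 8*(29/(2*((25*(1/31))))) = 8*(29/(2*(25/31))) = 8*((29/2)*(31/25)) = 8*(899/50) = 3596/25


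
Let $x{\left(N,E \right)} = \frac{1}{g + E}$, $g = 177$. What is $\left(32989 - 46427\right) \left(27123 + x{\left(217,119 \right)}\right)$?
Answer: $- \frac{53942880071}{148} \approx -3.6448 \cdot 10^{8}$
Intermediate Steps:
$x{\left(N,E \right)} = \frac{1}{177 + E}$
$\left(32989 - 46427\right) \left(27123 + x{\left(217,119 \right)}\right) = \left(32989 - 46427\right) \left(27123 + \frac{1}{177 + 119}\right) = - 13438 \left(27123 + \frac{1}{296}\right) = \left(-13438\right) \frac{8028409}{296} = - \frac{53942880071}{148}$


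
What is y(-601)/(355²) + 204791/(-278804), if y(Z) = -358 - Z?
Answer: -25741036403/35136274100 ≈ -0.73261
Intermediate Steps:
y(-601)/(355²) + 204791/(-278804) = (-358 - 1*(-601))/(355²) + 204791/(-278804) = (-358 + 601)/126025 + 204791*(-1/278804) = 243*(1/126025) - 204791/278804 = 243/126025 - 204791/278804 = -25741036403/35136274100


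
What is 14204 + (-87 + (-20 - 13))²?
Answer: 28604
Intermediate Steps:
14204 + (-87 + (-20 - 13))² = 14204 + (-87 - 33)² = 14204 + (-120)² = 14204 + 14400 = 28604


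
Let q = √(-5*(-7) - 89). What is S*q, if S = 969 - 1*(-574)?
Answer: 4629*I*√6 ≈ 11339.0*I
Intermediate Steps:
S = 1543 (S = 969 + 574 = 1543)
q = 3*I*√6 (q = √(35 - 89) = √(-54) = 3*I*√6 ≈ 7.3485*I)
S*q = 1543*(3*I*√6) = 4629*I*√6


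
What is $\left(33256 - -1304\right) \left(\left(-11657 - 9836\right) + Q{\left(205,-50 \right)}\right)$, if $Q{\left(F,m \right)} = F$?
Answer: $-735713280$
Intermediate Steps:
$\left(33256 - -1304\right) \left(\left(-11657 - 9836\right) + Q{\left(205,-50 \right)}\right) = \left(33256 - -1304\right) \left(\left(-11657 - 9836\right) + 205\right) = \left(33256 + 1304\right) \left(-21493 + 205\right) = 34560 \left(-21288\right) = -735713280$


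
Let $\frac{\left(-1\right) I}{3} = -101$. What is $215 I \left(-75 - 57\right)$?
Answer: $-8599140$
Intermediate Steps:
$I = 303$ ($I = \left(-3\right) \left(-101\right) = 303$)
$215 I \left(-75 - 57\right) = 215 \cdot 303 \left(-75 - 57\right) = 65145 \left(-75 - 57\right) = 65145 \left(-132\right) = -8599140$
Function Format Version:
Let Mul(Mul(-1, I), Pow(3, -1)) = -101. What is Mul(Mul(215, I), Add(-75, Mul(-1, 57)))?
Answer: -8599140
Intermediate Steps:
I = 303 (I = Mul(-3, -101) = 303)
Mul(Mul(215, I), Add(-75, Mul(-1, 57))) = Mul(Mul(215, 303), Add(-75, Mul(-1, 57))) = Mul(65145, Add(-75, -57)) = Mul(65145, -132) = -8599140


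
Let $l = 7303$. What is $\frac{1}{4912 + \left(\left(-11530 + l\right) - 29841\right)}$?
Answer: $- \frac{1}{29156} \approx -3.4298 \cdot 10^{-5}$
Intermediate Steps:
$\frac{1}{4912 + \left(\left(-11530 + l\right) - 29841\right)} = \frac{1}{4912 + \left(\left(-11530 + 7303\right) - 29841\right)} = \frac{1}{4912 - 34068} = \frac{1}{-29156} = - \frac{1}{29156}$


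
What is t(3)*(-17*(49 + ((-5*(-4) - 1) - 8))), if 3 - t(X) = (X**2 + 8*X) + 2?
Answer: 32640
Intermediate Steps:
t(X) = 1 - X**2 - 8*X (t(X) = 3 - ((X**2 + 8*X) + 2) = 3 - (2 + X**2 + 8*X) = 3 + (-2 - X**2 - 8*X) = 1 - X**2 - 8*X)
t(3)*(-17*(49 + ((-5*(-4) - 1) - 8))) = (1 - 1*3**2 - 8*3)*(-17*(49 + ((-5*(-4) - 1) - 8))) = (1 - 1*9 - 24)*(-17*(49 + ((20 - 1) - 8))) = (1 - 9 - 24)*(-17*(49 + (19 - 8))) = -(-544)*(49 + 11) = -(-544)*60 = -32*(-1020) = 32640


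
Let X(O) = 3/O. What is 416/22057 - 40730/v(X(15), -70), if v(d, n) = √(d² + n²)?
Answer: 416/22057 - 203650*√122501/122501 ≈ -581.84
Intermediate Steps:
416/22057 - 40730/v(X(15), -70) = 416/22057 - 40730/√((3/15)² + (-70)²) = 416*(1/22057) - 40730/√((3*(1/15))² + 4900) = 416/22057 - 40730/√((⅕)² + 4900) = 416/22057 - 40730/√(1/25 + 4900) = 416/22057 - 40730*5*√122501/122501 = 416/22057 - 203650*√122501/122501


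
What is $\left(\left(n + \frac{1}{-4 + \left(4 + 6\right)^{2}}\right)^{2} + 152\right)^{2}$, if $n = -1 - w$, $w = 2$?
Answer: $\frac{2199885206401}{84934656} \approx 25901.0$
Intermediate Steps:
$n = -3$ ($n = -1 - 2 = -3$)
$\left(\left(n + \frac{1}{-4 + \left(4 + 6\right)^{2}}\right)^{2} + 152\right)^{2} = \left(\left(-3 + \frac{1}{-4 + \left(4 + 6\right)^{2}}\right)^{2} + 152\right)^{2} = \left(\left(-3 + \frac{1}{-4 + 10^{2}}\right)^{2} + 152\right)^{2} = \left(\left(-3 + \frac{1}{-4 + 100}\right)^{2} + 152\right)^{2} = \left(\left(-3 + \frac{1}{96}\right)^{2} + 152\right)^{2} = \left(\left(- \frac{287}{96}\right)^{2} + 152\right)^{2} = \left(\frac{82369}{9216} + 152\right)^{2} = \left(\frac{1483201}{9216}\right)^{2} = \frac{2199885206401}{84934656}$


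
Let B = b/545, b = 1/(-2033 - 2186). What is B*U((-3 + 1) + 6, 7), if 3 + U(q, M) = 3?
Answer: 0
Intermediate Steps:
U(q, M) = 0 (U(q, M) = -3 + 3 = 0)
b = -1/4219 (b = 1/(-4219) = -1/4219 ≈ -0.00023702)
B = -1/2299355 (B = -1/4219/545 = -1/4219*1/545 = -1/2299355 ≈ -4.3490e-7)
B*U((-3 + 1) + 6, 7) = -1/2299355*0 = 0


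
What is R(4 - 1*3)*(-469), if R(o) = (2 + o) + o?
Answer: -1876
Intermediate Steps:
R(o) = 2 + 2*o
R(4 - 1*3)*(-469) = (2 + 2*(4 - 1*3))*(-469) = (2 + 2*(4 - 3))*(-469) = (2 + 2*1)*(-469) = (2 + 2)*(-469) = 4*(-469) = -1876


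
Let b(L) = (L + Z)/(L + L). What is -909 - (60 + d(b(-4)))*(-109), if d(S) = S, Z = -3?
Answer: 45811/8 ≈ 5726.4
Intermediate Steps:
b(L) = (-3 + L)/(2*L) (b(L) = (L - 3)/(L + L) = (-3 + L)/((2*L)) = (-3 + L)*(1/(2*L)) = (-3 + L)/(2*L))
-909 - (60 + d(b(-4)))*(-109) = -909 - (60 + (1/2)*(-3 - 4)/(-4))*(-109) = -909 - (60 + (1/2)*(-1/4)*(-7))*(-109) = -909 - (60 + 7/8)*(-109) = -909 - 487*(-109)/8 = -909 - 1*(-53083/8) = -909 + 53083/8 = 45811/8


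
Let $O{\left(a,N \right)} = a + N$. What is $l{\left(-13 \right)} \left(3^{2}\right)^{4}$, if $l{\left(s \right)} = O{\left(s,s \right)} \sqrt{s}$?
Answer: $- 170586 i \sqrt{13} \approx - 6.1506 \cdot 10^{5} i$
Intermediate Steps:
$O{\left(a,N \right)} = N + a$
$l{\left(s \right)} = 2 s^{\frac{3}{2}}$ ($l{\left(s \right)} = \left(s + s\right) \sqrt{s} = 2 s \sqrt{s} = 2 s^{\frac{3}{2}}$)
$l{\left(-13 \right)} \left(3^{2}\right)^{4} = 2 \left(-13\right)^{\frac{3}{2}} \left(3^{2}\right)^{4} = 2 \left(- 13 i \sqrt{13}\right) 9^{4} = - 26 i \sqrt{13} \cdot 6561 = - 170586 i \sqrt{13}$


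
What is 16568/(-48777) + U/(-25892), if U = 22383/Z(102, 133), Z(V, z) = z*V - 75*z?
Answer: -57094597381/167970233172 ≈ -0.33991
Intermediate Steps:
Z(V, z) = -75*z + V*z (Z(V, z) = V*z - 75*z = -75*z + V*z)
U = 829/133 (U = 22383/((133*(-75 + 102))) = 22383/((133*27)) = 22383/3591 = 22383*(1/3591) = 829/133 ≈ 6.2331)
16568/(-48777) + U/(-25892) = 16568/(-48777) + (829/133)/(-25892) = 16568*(-1/48777) + (829/133)*(-1/25892) = -16568/48777 - 829/3443636 = -57094597381/167970233172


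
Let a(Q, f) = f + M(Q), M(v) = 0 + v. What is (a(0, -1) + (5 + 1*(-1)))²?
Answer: 9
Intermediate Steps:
M(v) = v
a(Q, f) = Q + f (a(Q, f) = f + Q = Q + f)
(a(0, -1) + (5 + 1*(-1)))² = ((0 - 1) + (5 + 1*(-1)))² = (-1 + (5 - 1))² = (-1 + 4)² = 3² = 9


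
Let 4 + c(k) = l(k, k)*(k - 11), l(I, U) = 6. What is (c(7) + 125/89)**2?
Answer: 5602689/7921 ≈ 707.32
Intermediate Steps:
c(k) = -70 + 6*k (c(k) = -4 + 6*(k - 11) = -4 + 6*(-11 + k) = -4 + (-66 + 6*k) = -70 + 6*k)
(c(7) + 125/89)**2 = ((-70 + 6*7) + 125/89)**2 = ((-70 + 42) + 125*(1/89))**2 = (-28 + 125/89)**2 = (-2367/89)**2 = 5602689/7921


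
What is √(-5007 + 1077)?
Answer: I*√3930 ≈ 62.69*I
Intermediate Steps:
√(-5007 + 1077) = √(-3930) = I*√3930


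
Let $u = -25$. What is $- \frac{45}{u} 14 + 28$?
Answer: $\frac{266}{5} \approx 53.2$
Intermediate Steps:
$- \frac{45}{u} 14 + 28 = - \frac{45}{-25} \cdot 14 + 28 = \left(-45\right) \left(- \frac{1}{25}\right) 14 + 28 = \frac{9}{5} \cdot 14 + 28 = \frac{126}{5} + 28 = \frac{266}{5}$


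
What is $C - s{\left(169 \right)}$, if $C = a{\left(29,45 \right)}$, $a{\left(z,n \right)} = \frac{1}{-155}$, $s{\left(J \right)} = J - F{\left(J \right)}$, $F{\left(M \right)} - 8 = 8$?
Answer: $- \frac{23716}{155} \approx -153.01$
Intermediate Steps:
$F{\left(M \right)} = 16$ ($F{\left(M \right)} = 8 + 8 = 16$)
$s{\left(J \right)} = -16 + J$ ($s{\left(J \right)} = J - 16 = -16 + J$)
$a{\left(z,n \right)} = - \frac{1}{155}$
$C = - \frac{1}{155} \approx -0.0064516$
$C - s{\left(169 \right)} = - \frac{1}{155} - \left(-16 + 169\right) = - \frac{1}{155} - 153 = - \frac{23716}{155}$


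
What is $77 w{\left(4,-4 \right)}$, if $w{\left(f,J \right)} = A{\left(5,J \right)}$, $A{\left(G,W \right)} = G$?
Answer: $385$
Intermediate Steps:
$w{\left(f,J \right)} = 5$
$77 w{\left(4,-4 \right)} = 77 \cdot 5 = 385$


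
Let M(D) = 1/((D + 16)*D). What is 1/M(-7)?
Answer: -63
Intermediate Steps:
M(D) = 1/(D*(16 + D)) (M(D) = 1/((16 + D)*D) = 1/(D*(16 + D)))
1/M(-7) = 1/(1/((-7)*(16 - 7))) = 1/(-⅐/9) = 1/(-⅐*⅑) = 1/(-1/63) = -63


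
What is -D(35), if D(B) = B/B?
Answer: -1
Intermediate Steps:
D(B) = 1
-D(35) = -1*1 = -1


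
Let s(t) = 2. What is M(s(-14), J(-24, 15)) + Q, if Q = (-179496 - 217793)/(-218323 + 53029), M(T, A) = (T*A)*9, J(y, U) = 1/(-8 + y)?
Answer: 2434489/1322352 ≈ 1.8410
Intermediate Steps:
M(T, A) = 9*A*T (M(T, A) = (A*T)*9 = 9*A*T)
Q = 397289/165294 (Q = -397289/(-165294) = -397289*(-1/165294) = 397289/165294 ≈ 2.4035)
M(s(-14), J(-24, 15)) + Q = 9*2/(-8 - 24) + 397289/165294 = 9*2/(-32) + 397289/165294 = 9*(-1/32)*2 + 397289/165294 = -9/16 + 397289/165294 = 2434489/1322352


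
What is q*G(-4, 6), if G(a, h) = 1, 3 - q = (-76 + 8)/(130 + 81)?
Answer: 701/211 ≈ 3.3223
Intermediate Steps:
q = 701/211 (q = 3 - (-76 + 8)/(130 + 81) = 3 - (-68)/211 = 3 - 1*(-68/211) = 3 + 68/211 = 701/211 ≈ 3.3223)
q*G(-4, 6) = (701/211)*1 = 701/211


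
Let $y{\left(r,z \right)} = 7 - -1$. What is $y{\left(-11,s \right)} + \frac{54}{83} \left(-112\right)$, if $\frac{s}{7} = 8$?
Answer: $- \frac{5384}{83} \approx -64.867$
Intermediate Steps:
$s = 56$ ($s = 7 \cdot 8 = 56$)
$y{\left(r,z \right)} = 8$ ($y{\left(r,z \right)} = 7 + 1 = 8$)
$y{\left(-11,s \right)} + \frac{54}{83} \left(-112\right) = 8 + \frac{54}{83} \left(-112\right) = 8 - \frac{6048}{83} = - \frac{5384}{83}$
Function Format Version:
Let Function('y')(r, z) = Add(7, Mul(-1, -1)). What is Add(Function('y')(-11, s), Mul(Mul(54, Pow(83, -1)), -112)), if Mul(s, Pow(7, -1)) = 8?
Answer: Rational(-5384, 83) ≈ -64.867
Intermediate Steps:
s = 56 (s = Mul(7, 8) = 56)
Function('y')(r, z) = 8 (Function('y')(r, z) = Add(7, 1) = 8)
Add(Function('y')(-11, s), Mul(Mul(54, Pow(83, -1)), -112)) = Add(8, Mul(Mul(54, Pow(83, -1)), -112)) = Add(8, Mul(Mul(54, Rational(1, 83)), -112)) = Add(8, Mul(Rational(54, 83), -112)) = Add(8, Rational(-6048, 83)) = Rational(-5384, 83)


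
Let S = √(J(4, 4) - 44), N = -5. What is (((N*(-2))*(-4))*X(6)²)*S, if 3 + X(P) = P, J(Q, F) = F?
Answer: -720*I*√10 ≈ -2276.8*I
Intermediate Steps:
X(P) = -3 + P
S = 2*I*√10 (S = √(4 - 44) = √(-40) = 2*I*√10 ≈ 6.3246*I)
(((N*(-2))*(-4))*X(6)²)*S = ((-5*(-2)*(-4))*(-3 + 6)²)*(2*I*√10) = ((10*(-4))*3²)*(2*I*√10) = (-40*9)*(2*I*√10) = -720*I*√10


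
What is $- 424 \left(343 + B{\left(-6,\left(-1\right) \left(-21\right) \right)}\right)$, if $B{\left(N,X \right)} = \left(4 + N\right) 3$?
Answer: $-142888$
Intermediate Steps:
$B{\left(N,X \right)} = 12 + 3 N$
$- 424 \left(343 + B{\left(-6,\left(-1\right) \left(-21\right) \right)}\right) = - 424 \left(343 + \left(12 + 3 \left(-6\right)\right)\right) = - 424 \left(343 + \left(12 - 18\right)\right) = - 424 \left(343 - 6\right) = \left(-424\right) 337 = -142888$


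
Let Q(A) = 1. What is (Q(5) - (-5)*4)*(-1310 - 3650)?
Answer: -104160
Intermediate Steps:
(Q(5) - (-5)*4)*(-1310 - 3650) = (1 - (-5)*4)*(-1310 - 3650) = (1 - 1*(-20))*(-4960) = (1 + 20)*(-4960) = 21*(-4960) = -104160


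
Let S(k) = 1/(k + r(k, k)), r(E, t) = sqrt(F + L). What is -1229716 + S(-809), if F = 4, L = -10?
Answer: -804833136501/654487 - I*sqrt(6)/654487 ≈ -1.2297e+6 - 3.7426e-6*I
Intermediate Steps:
r(E, t) = I*sqrt(6) (r(E, t) = sqrt(4 - 10) = sqrt(-6) = I*sqrt(6))
S(k) = 1/(k + I*sqrt(6))
-1229716 + S(-809) = -1229716 + 1/(-809 + I*sqrt(6))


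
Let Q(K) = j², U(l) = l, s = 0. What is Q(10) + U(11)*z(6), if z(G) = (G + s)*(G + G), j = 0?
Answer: 792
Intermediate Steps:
z(G) = 2*G² (z(G) = (G + 0)*(G + G) = G*(2*G) = 2*G²)
Q(K) = 0 (Q(K) = 0² = 0)
Q(10) + U(11)*z(6) = 0 + 11*(2*6²) = 0 + 11*(2*36) = 0 + 11*72 = 0 + 792 = 792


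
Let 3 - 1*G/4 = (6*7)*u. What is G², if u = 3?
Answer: 242064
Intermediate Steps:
G = -492 (G = 12 - 4*6*7*3 = 12 - 168*3 = 12 - 4*126 = 12 - 504 = -492)
G² = (-492)² = 242064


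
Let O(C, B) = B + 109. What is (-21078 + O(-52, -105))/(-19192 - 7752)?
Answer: 10537/13472 ≈ 0.78214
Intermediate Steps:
O(C, B) = 109 + B
(-21078 + O(-52, -105))/(-19192 - 7752) = (-21078 + (109 - 105))/(-19192 - 7752) = (-21078 + 4)/(-26944) = -21074*(-1/26944) = 10537/13472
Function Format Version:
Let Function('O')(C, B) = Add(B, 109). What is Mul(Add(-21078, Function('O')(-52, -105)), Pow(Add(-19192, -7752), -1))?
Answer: Rational(10537, 13472) ≈ 0.78214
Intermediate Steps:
Function('O')(C, B) = Add(109, B)
Mul(Add(-21078, Function('O')(-52, -105)), Pow(Add(-19192, -7752), -1)) = Mul(Add(-21078, Add(109, -105)), Pow(Add(-19192, -7752), -1)) = Mul(Add(-21078, 4), Pow(-26944, -1)) = Mul(-21074, Rational(-1, 26944)) = Rational(10537, 13472)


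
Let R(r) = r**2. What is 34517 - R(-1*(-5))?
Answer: 34492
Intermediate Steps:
34517 - R(-1*(-5)) = 34517 - (-1*(-5))**2 = 34517 - 1*5**2 = 34517 - 1*25 = 34517 - 25 = 34492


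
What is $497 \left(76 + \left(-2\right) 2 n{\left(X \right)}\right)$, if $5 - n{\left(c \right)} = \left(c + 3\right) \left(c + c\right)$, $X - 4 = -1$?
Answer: $99400$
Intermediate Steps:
$X = 3$ ($X = 4 - 1 = 3$)
$n{\left(c \right)} = 5 - 2 c \left(3 + c\right)$ ($n{\left(c \right)} = 5 - \left(c + 3\right) \left(c + c\right) = 5 - \left(3 + c\right) 2 c = 5 - 2 c \left(3 + c\right)$)
$497 \left(76 + \left(-2\right) 2 n{\left(X \right)}\right) = 497 \left(76 + \left(-2\right) 2 \left(5 - 18 - 2 \cdot 3^{2}\right)\right) = 497 \left(76 - 4 \left(5 - 18 - 18\right)\right) = 497 \left(76 - -124\right) = 497 \left(76 + 124\right) = 497 \cdot 200 = 99400$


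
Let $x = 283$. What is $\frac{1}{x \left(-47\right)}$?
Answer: $- \frac{1}{13301} \approx -7.5182 \cdot 10^{-5}$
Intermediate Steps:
$\frac{1}{x \left(-47\right)} = \frac{1}{283 \left(-47\right)} = \frac{1}{-13301} = - \frac{1}{13301}$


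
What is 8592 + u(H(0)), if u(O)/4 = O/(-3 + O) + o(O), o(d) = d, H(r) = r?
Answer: 8592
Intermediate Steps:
u(O) = 4*O + 4*O/(-3 + O) (u(O) = 4*(O/(-3 + O) + O) = 4*(O + O/(-3 + O)) = 4*O + 4*O/(-3 + O))
8592 + u(H(0)) = 8592 + 4*0*(-2 + 0)/(-3 + 0) = 8592 + 4*0*(-2)/(-3) = 8592 + 4*0*(-⅓)*(-2) = 8592 + 0 = 8592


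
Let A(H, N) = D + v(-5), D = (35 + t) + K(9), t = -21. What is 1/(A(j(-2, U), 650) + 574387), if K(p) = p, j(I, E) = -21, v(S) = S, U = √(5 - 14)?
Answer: 1/574405 ≈ 1.7409e-6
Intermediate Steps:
U = 3*I (U = √(-9) = 3*I ≈ 3.0*I)
D = 23 (D = (35 - 21) + 9 = 14 + 9 = 23)
A(H, N) = 18 (A(H, N) = 23 - 5 = 18)
1/(A(j(-2, U), 650) + 574387) = 1/(18 + 574387) = 1/574405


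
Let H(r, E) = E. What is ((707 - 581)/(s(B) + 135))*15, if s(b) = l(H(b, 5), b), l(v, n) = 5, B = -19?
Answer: 27/2 ≈ 13.500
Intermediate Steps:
s(b) = 5
((707 - 581)/(s(B) + 135))*15 = ((707 - 581)/(5 + 135))*15 = (126/140)*15 = (126*(1/140))*15 = (9/10)*15 = 27/2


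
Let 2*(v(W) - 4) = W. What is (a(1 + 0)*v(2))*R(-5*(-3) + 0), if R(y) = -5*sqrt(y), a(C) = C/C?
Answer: -25*sqrt(15) ≈ -96.825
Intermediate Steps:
v(W) = 4 + W/2
a(C) = 1
(a(1 + 0)*v(2))*R(-5*(-3) + 0) = (1*(4 + (1/2)*2))*(-5*sqrt(-5*(-3) + 0)) = (1*(4 + 1))*(-5*sqrt(15 + 0)) = (1*5)*(-5*sqrt(15)) = 5*(-5*sqrt(15)) = -25*sqrt(15)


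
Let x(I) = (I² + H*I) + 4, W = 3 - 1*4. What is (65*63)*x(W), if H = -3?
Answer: 32760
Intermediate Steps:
W = -1 (W = 3 - 4 = -1)
x(I) = 4 + I² - 3*I (x(I) = (I² - 3*I) + 4 = 4 + I² - 3*I)
(65*63)*x(W) = (65*63)*(4 + (-1)² - 3*(-1)) = 4095*(4 + 1 + 3) = 4095*8 = 32760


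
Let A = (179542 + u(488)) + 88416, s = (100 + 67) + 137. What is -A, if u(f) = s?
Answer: -268262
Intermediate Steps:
s = 304 (s = 167 + 137 = 304)
u(f) = 304
A = 268262 (A = (179542 + 304) + 88416 = 179846 + 88416 = 268262)
-A = -1*268262 = -268262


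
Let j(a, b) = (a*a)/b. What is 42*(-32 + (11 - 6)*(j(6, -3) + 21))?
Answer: 546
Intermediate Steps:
j(a, b) = a²/b
42*(-32 + (11 - 6)*(j(6, -3) + 21)) = 42*(-32 + (11 - 6)*(6²/(-3) + 21)) = 42*(-32 + 5*(36*(-⅓) + 21)) = 42*(-32 + 5*(-12 + 21)) = 42*(-32 + 5*9) = 42*(-32 + 45) = 42*13 = 546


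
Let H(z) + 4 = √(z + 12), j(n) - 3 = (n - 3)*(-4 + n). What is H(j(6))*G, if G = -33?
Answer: 132 - 33*√21 ≈ -19.225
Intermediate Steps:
j(n) = 3 + (-4 + n)*(-3 + n) (j(n) = 3 + (n - 3)*(-4 + n) = 3 + (-3 + n)*(-4 + n) = 3 + (-4 + n)*(-3 + n))
H(z) = -4 + √(12 + z) (H(z) = -4 + √(z + 12) = -4 + √(12 + z))
H(j(6))*G = (-4 + √(12 + (15 + 6² - 7*6)))*(-33) = (-4 + √(12 + (15 + 36 - 42)))*(-33) = (-4 + √(12 + 9))*(-33) = (-4 + √21)*(-33) = 132 - 33*√21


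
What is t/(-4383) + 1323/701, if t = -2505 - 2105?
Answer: 9030319/3072483 ≈ 2.9391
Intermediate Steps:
t = -4610
t/(-4383) + 1323/701 = -4610/(-4383) + 1323/701 = -4610*(-1/4383) + 1323*(1/701) = 4610/4383 + 1323/701 = 9030319/3072483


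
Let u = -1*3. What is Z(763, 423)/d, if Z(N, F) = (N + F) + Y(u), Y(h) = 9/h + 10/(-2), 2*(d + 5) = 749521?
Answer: 2356/749511 ≈ 0.0031434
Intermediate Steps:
d = 749511/2 (d = -5 + (½)*749521 = -5 + 749521/2 = 749511/2 ≈ 3.7476e+5)
u = -3
Y(h) = -5 + 9/h (Y(h) = 9/h + 10*(-½) = 9/h - 5 = -5 + 9/h)
Z(N, F) = -8 + F + N (Z(N, F) = (N + F) + (-5 + 9/(-3)) = (F + N) + (-5 + 9*(-⅓)) = (F + N) + (-5 - 3) = (F + N) - 8 = -8 + F + N)
Z(763, 423)/d = (-8 + 423 + 763)/(749511/2) = 1178*(2/749511) = 2356/749511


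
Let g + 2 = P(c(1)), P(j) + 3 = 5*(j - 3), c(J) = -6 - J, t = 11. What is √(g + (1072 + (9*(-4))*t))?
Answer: 3*√69 ≈ 24.920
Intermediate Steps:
P(j) = -18 + 5*j (P(j) = -3 + 5*(j - 3) = -3 + 5*(-3 + j) = -3 + (-15 + 5*j) = -18 + 5*j)
g = -55 (g = -2 + (-18 + 5*(-6 - 1*1)) = -2 + (-18 + 5*(-6 - 1)) = -2 + (-18 + 5*(-7)) = -2 + (-18 - 35) = -2 - 53 = -55)
√(g + (1072 + (9*(-4))*t)) = √(-55 + (1072 + (9*(-4))*11)) = √(-55 + (1072 - 36*11)) = √(-55 + (1072 - 396)) = √(-55 + 676) = √621 = 3*√69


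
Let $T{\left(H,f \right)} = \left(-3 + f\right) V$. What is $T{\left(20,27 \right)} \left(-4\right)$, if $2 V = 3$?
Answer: $-144$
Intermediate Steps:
$V = \frac{3}{2}$ ($V = \frac{1}{2} \cdot 3 = \frac{3}{2} \approx 1.5$)
$T{\left(H,f \right)} = - \frac{9}{2} + \frac{3 f}{2}$ ($T{\left(H,f \right)} = \left(-3 + f\right) \frac{3}{2} = - \frac{9}{2} + \frac{3 f}{2}$)
$T{\left(20,27 \right)} \left(-4\right) = \left(- \frac{9}{2} + \frac{3}{2} \cdot 27\right) \left(-4\right) = \left(- \frac{9}{2} + \frac{81}{2}\right) \left(-4\right) = 36 \left(-4\right) = -144$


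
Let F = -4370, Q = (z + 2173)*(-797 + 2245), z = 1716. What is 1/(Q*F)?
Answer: -1/24608658640 ≈ -4.0636e-11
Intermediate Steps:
Q = 5631272 (Q = (1716 + 2173)*(-797 + 2245) = 3889*1448 = 5631272)
1/(Q*F) = 1/(5631272*(-4370)) = (1/5631272)*(-1/4370) = -1/24608658640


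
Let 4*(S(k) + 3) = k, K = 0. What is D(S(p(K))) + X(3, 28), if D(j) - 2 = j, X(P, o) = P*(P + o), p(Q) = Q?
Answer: 92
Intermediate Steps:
S(k) = -3 + k/4
D(j) = 2 + j
D(S(p(K))) + X(3, 28) = (2 + (-3 + (¼)*0)) + 3*(3 + 28) = (2 + (-3 + 0)) + 3*31 = (2 - 3) + 93 = -1 + 93 = 92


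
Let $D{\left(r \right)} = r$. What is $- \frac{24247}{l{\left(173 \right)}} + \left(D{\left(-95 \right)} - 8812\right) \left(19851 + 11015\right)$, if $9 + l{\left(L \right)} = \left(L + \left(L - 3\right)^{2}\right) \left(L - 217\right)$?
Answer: $- \frac{351687865958855}{1279221} \approx -2.7492 \cdot 10^{8}$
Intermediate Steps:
$l{\left(L \right)} = -9 + \left(-217 + L\right) \left(L + \left(-3 + L\right)^{2}\right)$ ($l{\left(L \right)} = -9 + \left(L + \left(L - 3\right)^{2}\right) \left(L - 217\right) = -9 + \left(L + \left(-3 + L\right)^{2}\right) \left(-217 + L\right) = -9 + \left(-217 + L\right) \left(L + \left(-3 + L\right)^{2}\right)$)
$- \frac{24247}{l{\left(173 \right)}} + \left(D{\left(-95 \right)} - 8812\right) \left(19851 + 11015\right) = - \frac{24247}{-1962 + 173^{3} - 222 \cdot 173^{2} + 1094 \cdot 173} + \left(-95 - 8812\right) \left(19851 + 11015\right) = - \frac{24247}{-1962 + 5177717 - 6644238 + 189262} - 274923462 = - \frac{24247}{-1279221} - 274923462 = \left(-24247\right) \left(- \frac{1}{1279221}\right) - 274923462 = \frac{24247}{1279221} - 274923462 = - \frac{351687865958855}{1279221}$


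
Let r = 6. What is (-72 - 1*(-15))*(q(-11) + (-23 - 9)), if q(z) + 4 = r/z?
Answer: 22914/11 ≈ 2083.1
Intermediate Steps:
q(z) = -4 + 6/z
(-72 - 1*(-15))*(q(-11) + (-23 - 9)) = (-72 - 1*(-15))*((-4 + 6/(-11)) + (-23 - 9)) = (-72 + 15)*((-4 + 6*(-1/11)) - 32) = -57*((-4 - 6/11) - 32) = -57*(-50/11 - 32) = -57*(-402/11) = 22914/11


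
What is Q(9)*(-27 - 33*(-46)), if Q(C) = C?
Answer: 13419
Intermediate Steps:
Q(9)*(-27 - 33*(-46)) = 9*(-27 - 33*(-46)) = 9*(-27 + 1518) = 9*1491 = 13419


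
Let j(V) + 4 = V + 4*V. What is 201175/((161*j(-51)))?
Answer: -201175/41699 ≈ -4.8245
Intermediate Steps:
j(V) = -4 + 5*V (j(V) = -4 + (V + 4*V) = -4 + 5*V)
201175/((161*j(-51))) = 201175/((161*(-4 + 5*(-51)))) = 201175/((161*(-4 - 255))) = 201175/((161*(-259))) = 201175/(-41699) = 201175*(-1/41699) = -201175/41699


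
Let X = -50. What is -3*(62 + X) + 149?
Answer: 113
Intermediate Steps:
-3*(62 + X) + 149 = -3*(62 - 50) + 149 = -3*12 + 149 = -36 + 149 = 113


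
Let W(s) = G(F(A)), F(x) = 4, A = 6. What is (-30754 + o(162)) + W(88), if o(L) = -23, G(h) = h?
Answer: -30773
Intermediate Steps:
W(s) = 4
(-30754 + o(162)) + W(88) = (-30754 - 23) + 4 = -30777 + 4 = -30773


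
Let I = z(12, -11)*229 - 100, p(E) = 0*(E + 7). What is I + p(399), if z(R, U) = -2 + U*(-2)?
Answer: 4480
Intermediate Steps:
p(E) = 0 (p(E) = 0*(7 + E) = 0)
z(R, U) = -2 - 2*U
I = 4480 (I = (-2 - 2*(-11))*229 - 100 = (-2 + 22)*229 - 100 = 20*229 - 100 = 4580 - 100 = 4480)
I + p(399) = 4480 + 0 = 4480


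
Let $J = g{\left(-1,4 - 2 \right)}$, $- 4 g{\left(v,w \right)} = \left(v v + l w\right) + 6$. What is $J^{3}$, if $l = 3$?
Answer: $- \frac{2197}{64} \approx -34.328$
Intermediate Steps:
$g{\left(v,w \right)} = - \frac{3}{2} - \frac{3 w}{4} - \frac{v^{2}}{4}$ ($g{\left(v,w \right)} = - \frac{\left(v v + 3 w\right) + 6}{4} = - \frac{\left(v^{2} + 3 w\right) + 6}{4} = - \frac{6 + v^{2} + 3 w}{4} = - \frac{3}{2} - \frac{3 w}{4} - \frac{v^{2}}{4}$)
$J = - \frac{13}{4}$ ($J = - \frac{3}{2} - \frac{3 \left(4 - 2\right)}{4} - \frac{\left(-1\right)^{2}}{4} = - \frac{3}{2} - \frac{3}{2} - \frac{1}{4} = - \frac{13}{4} \approx -3.25$)
$J^{3} = \left(- \frac{13}{4}\right)^{3} = - \frac{2197}{64}$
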